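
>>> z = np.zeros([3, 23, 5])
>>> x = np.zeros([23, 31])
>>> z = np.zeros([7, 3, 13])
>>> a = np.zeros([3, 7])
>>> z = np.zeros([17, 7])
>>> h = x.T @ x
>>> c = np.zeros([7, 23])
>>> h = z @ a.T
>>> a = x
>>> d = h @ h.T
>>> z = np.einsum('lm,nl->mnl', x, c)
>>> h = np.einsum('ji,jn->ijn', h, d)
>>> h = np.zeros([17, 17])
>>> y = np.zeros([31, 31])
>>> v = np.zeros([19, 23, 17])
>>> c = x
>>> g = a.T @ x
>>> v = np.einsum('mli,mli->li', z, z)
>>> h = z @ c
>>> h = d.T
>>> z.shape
(31, 7, 23)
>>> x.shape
(23, 31)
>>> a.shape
(23, 31)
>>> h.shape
(17, 17)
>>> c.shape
(23, 31)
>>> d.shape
(17, 17)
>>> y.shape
(31, 31)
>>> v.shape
(7, 23)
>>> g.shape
(31, 31)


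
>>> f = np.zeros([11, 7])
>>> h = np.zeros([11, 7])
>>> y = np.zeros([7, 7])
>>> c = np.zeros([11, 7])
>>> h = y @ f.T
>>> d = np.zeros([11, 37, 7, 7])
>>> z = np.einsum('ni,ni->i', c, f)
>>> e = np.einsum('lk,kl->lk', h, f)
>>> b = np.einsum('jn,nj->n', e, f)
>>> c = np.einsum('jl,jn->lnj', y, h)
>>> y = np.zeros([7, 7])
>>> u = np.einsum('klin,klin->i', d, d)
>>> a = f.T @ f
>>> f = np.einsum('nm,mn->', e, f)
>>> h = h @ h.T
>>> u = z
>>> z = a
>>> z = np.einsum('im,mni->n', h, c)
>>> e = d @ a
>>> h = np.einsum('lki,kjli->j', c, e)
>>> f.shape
()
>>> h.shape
(37,)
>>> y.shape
(7, 7)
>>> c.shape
(7, 11, 7)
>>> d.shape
(11, 37, 7, 7)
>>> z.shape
(11,)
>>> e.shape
(11, 37, 7, 7)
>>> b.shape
(11,)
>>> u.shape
(7,)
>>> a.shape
(7, 7)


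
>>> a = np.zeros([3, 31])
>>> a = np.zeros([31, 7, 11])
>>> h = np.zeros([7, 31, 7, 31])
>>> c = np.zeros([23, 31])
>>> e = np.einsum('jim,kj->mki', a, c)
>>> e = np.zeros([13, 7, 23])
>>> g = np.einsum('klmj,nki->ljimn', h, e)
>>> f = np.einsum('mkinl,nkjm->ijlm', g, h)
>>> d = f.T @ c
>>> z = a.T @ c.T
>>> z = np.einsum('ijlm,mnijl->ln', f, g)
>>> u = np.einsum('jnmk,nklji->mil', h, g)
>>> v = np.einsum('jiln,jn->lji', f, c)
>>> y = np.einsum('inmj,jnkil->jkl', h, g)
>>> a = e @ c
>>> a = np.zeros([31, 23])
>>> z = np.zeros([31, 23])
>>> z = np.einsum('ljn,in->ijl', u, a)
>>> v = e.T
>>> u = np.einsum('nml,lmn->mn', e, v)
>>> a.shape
(31, 23)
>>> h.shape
(7, 31, 7, 31)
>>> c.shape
(23, 31)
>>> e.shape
(13, 7, 23)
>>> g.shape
(31, 31, 23, 7, 13)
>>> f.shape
(23, 7, 13, 31)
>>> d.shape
(31, 13, 7, 31)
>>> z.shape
(31, 13, 7)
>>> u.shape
(7, 13)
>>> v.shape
(23, 7, 13)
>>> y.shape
(31, 23, 13)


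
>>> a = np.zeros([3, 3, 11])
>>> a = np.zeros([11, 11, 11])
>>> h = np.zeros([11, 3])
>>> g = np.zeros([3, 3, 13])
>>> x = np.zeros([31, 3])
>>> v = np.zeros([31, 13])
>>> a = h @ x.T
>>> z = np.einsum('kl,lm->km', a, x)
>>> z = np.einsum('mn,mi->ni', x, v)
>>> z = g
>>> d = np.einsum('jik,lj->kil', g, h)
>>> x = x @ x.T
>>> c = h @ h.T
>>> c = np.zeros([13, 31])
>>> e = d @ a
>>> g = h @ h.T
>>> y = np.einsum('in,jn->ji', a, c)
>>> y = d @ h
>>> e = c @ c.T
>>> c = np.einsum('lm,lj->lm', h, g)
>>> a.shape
(11, 31)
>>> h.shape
(11, 3)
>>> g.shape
(11, 11)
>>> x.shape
(31, 31)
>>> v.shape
(31, 13)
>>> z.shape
(3, 3, 13)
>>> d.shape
(13, 3, 11)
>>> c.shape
(11, 3)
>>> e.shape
(13, 13)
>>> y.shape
(13, 3, 3)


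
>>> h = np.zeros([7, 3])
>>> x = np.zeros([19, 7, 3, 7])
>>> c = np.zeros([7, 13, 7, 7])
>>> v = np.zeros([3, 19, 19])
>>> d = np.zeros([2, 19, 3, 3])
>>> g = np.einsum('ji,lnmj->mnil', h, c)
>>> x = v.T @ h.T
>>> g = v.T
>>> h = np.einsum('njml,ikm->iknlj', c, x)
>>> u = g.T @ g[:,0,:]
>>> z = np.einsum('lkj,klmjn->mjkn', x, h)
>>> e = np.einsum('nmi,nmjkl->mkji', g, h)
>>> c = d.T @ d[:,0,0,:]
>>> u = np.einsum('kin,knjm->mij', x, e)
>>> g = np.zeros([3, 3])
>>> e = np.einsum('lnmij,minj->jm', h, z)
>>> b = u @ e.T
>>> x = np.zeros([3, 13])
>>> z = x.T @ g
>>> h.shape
(19, 19, 7, 7, 13)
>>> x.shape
(3, 13)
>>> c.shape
(3, 3, 19, 3)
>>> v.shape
(3, 19, 19)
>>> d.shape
(2, 19, 3, 3)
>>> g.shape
(3, 3)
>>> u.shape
(3, 19, 7)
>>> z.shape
(13, 3)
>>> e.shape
(13, 7)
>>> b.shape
(3, 19, 13)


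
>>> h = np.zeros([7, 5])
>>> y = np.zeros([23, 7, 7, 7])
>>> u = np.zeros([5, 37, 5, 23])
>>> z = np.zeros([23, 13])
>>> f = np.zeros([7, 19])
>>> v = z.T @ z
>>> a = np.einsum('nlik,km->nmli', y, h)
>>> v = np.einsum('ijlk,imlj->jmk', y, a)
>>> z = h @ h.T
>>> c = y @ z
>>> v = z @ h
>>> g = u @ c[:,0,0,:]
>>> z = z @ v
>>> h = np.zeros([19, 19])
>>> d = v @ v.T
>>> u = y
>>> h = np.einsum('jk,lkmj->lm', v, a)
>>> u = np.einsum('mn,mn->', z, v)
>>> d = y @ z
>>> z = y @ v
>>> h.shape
(23, 7)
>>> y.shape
(23, 7, 7, 7)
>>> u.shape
()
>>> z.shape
(23, 7, 7, 5)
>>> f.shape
(7, 19)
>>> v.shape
(7, 5)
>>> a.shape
(23, 5, 7, 7)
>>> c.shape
(23, 7, 7, 7)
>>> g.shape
(5, 37, 5, 7)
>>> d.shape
(23, 7, 7, 5)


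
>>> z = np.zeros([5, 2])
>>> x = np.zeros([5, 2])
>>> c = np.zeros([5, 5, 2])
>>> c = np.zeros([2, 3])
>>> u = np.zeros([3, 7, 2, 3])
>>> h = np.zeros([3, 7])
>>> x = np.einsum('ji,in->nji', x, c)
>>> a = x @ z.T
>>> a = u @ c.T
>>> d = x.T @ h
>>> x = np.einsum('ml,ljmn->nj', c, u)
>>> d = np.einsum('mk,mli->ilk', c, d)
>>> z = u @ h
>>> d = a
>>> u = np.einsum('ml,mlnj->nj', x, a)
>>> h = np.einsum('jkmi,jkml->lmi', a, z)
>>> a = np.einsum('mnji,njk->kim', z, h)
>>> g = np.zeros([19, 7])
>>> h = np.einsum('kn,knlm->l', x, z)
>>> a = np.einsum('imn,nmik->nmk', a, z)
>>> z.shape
(3, 7, 2, 7)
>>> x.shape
(3, 7)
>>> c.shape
(2, 3)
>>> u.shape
(2, 2)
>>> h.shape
(2,)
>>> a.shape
(3, 7, 7)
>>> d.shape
(3, 7, 2, 2)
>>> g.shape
(19, 7)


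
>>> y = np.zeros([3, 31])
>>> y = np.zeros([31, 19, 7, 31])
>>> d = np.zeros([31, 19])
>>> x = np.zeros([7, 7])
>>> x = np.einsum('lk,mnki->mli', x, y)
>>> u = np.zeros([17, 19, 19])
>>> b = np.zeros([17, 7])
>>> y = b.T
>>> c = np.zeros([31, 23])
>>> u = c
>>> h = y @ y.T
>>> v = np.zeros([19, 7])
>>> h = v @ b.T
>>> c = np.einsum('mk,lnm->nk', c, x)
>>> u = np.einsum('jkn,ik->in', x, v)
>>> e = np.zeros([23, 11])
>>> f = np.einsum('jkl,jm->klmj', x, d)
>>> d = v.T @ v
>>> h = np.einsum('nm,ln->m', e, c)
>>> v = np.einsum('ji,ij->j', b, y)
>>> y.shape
(7, 17)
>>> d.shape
(7, 7)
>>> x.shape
(31, 7, 31)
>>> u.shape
(19, 31)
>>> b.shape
(17, 7)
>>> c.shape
(7, 23)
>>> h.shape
(11,)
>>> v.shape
(17,)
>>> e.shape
(23, 11)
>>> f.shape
(7, 31, 19, 31)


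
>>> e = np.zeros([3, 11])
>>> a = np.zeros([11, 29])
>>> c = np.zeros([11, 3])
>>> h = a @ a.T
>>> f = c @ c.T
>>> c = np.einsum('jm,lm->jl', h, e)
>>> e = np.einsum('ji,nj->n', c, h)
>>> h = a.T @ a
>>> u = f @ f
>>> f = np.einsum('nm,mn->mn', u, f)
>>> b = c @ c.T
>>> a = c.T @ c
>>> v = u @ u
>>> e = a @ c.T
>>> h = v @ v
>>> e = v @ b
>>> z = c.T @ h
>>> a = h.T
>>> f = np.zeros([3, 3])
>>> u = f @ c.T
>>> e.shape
(11, 11)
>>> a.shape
(11, 11)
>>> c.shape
(11, 3)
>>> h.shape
(11, 11)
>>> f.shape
(3, 3)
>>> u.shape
(3, 11)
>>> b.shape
(11, 11)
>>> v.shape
(11, 11)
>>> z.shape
(3, 11)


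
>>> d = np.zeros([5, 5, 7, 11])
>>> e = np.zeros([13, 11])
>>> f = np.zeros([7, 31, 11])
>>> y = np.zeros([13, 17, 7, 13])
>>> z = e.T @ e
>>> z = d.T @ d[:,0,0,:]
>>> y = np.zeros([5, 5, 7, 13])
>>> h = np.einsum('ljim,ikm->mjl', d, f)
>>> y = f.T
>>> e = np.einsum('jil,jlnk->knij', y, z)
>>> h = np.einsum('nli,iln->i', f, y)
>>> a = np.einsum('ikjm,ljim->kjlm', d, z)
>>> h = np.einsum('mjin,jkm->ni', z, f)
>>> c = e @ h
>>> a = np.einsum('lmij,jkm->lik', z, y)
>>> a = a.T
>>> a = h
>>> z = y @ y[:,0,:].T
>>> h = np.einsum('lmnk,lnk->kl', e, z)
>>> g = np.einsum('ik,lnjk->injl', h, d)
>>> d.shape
(5, 5, 7, 11)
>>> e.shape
(11, 5, 31, 11)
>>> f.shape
(7, 31, 11)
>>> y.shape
(11, 31, 7)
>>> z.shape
(11, 31, 11)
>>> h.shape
(11, 11)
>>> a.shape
(11, 5)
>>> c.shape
(11, 5, 31, 5)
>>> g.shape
(11, 5, 7, 5)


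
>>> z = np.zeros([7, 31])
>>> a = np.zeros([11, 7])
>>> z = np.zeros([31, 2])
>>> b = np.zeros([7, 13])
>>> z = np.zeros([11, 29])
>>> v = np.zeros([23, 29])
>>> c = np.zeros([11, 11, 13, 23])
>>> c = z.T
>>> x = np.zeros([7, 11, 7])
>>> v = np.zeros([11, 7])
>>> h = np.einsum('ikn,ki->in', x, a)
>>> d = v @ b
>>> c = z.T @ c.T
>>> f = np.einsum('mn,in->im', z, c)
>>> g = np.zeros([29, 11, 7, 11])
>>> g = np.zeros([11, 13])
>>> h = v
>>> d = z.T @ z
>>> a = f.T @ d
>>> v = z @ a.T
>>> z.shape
(11, 29)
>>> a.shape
(11, 29)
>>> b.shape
(7, 13)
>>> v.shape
(11, 11)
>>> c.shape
(29, 29)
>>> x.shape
(7, 11, 7)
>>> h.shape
(11, 7)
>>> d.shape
(29, 29)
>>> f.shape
(29, 11)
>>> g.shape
(11, 13)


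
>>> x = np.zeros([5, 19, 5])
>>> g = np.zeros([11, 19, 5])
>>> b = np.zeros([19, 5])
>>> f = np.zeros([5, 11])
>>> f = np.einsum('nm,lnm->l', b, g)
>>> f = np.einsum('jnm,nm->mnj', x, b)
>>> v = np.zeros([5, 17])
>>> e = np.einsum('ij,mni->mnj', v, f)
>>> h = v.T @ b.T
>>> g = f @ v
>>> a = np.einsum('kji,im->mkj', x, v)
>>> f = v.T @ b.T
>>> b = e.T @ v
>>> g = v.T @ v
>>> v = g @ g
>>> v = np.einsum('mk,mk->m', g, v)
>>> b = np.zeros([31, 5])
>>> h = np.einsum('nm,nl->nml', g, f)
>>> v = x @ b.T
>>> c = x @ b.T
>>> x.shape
(5, 19, 5)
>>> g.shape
(17, 17)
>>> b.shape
(31, 5)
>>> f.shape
(17, 19)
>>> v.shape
(5, 19, 31)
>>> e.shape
(5, 19, 17)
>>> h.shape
(17, 17, 19)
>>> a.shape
(17, 5, 19)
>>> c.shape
(5, 19, 31)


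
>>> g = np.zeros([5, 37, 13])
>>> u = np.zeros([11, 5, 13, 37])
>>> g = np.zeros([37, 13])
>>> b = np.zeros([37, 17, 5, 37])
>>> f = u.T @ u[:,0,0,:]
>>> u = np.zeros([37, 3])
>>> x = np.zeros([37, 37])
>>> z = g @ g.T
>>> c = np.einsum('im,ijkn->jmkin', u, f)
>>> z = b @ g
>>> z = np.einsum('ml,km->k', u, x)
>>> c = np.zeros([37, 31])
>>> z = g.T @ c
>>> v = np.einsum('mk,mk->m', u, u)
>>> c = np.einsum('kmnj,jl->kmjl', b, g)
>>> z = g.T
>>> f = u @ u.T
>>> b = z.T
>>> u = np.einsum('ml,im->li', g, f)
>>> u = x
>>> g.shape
(37, 13)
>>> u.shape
(37, 37)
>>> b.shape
(37, 13)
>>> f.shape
(37, 37)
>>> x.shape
(37, 37)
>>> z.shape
(13, 37)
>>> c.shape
(37, 17, 37, 13)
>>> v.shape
(37,)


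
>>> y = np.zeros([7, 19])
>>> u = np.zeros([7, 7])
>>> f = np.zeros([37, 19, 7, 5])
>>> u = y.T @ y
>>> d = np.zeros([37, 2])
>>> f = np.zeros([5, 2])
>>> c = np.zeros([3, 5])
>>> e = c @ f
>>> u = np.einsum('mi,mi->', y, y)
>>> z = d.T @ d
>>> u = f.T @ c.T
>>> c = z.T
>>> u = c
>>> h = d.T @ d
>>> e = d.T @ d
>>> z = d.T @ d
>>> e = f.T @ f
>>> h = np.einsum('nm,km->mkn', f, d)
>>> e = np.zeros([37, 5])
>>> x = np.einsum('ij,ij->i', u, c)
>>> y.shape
(7, 19)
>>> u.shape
(2, 2)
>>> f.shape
(5, 2)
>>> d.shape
(37, 2)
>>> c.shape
(2, 2)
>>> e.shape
(37, 5)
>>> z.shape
(2, 2)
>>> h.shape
(2, 37, 5)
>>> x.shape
(2,)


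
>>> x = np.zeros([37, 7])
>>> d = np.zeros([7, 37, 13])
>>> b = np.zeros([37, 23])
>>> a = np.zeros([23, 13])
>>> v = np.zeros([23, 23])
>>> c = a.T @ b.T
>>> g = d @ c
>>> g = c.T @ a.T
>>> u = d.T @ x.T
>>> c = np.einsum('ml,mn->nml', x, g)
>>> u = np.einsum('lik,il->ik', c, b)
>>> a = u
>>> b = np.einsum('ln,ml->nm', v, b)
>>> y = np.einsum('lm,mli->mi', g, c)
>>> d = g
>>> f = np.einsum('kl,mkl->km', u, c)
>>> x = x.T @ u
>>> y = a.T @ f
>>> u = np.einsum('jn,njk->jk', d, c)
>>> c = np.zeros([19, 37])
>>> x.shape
(7, 7)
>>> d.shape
(37, 23)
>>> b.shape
(23, 37)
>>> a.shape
(37, 7)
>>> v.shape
(23, 23)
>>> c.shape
(19, 37)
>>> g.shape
(37, 23)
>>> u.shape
(37, 7)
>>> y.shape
(7, 23)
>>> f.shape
(37, 23)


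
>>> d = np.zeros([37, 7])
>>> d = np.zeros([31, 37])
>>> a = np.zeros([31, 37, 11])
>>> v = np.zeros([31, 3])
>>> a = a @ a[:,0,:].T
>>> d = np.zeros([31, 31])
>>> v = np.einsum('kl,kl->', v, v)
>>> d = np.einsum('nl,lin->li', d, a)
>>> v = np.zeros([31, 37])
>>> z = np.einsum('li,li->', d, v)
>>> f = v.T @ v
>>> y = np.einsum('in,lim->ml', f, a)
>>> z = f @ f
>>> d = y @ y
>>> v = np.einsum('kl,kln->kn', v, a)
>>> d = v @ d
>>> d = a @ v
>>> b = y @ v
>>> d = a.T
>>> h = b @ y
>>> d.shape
(31, 37, 31)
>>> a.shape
(31, 37, 31)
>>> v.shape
(31, 31)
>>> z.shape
(37, 37)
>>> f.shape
(37, 37)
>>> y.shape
(31, 31)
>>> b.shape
(31, 31)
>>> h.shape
(31, 31)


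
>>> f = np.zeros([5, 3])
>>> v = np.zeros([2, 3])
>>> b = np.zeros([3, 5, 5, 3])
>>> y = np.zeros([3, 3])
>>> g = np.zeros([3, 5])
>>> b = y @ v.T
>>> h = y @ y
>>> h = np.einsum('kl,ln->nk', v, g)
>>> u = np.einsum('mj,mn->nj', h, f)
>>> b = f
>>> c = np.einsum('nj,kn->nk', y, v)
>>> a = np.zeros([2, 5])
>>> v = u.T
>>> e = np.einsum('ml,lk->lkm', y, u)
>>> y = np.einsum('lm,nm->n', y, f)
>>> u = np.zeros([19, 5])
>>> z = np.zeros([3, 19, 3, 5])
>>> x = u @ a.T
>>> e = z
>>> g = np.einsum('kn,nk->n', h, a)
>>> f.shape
(5, 3)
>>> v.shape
(2, 3)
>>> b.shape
(5, 3)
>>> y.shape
(5,)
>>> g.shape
(2,)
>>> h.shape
(5, 2)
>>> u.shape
(19, 5)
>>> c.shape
(3, 2)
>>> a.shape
(2, 5)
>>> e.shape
(3, 19, 3, 5)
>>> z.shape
(3, 19, 3, 5)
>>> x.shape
(19, 2)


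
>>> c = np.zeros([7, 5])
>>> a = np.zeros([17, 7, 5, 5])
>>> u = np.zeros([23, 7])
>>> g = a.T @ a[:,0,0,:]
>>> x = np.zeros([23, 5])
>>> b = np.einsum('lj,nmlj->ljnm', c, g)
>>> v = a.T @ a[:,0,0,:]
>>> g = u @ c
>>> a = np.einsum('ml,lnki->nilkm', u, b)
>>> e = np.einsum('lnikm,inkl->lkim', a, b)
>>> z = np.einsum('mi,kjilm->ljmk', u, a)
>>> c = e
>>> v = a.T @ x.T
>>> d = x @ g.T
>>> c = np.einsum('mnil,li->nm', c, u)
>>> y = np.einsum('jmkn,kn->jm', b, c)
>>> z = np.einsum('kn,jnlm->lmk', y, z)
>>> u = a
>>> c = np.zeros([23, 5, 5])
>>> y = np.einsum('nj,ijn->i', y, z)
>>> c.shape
(23, 5, 5)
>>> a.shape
(5, 5, 7, 5, 23)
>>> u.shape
(5, 5, 7, 5, 23)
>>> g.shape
(23, 5)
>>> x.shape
(23, 5)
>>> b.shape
(7, 5, 5, 5)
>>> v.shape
(23, 5, 7, 5, 23)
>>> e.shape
(5, 5, 7, 23)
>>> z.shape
(23, 5, 7)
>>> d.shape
(23, 23)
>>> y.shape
(23,)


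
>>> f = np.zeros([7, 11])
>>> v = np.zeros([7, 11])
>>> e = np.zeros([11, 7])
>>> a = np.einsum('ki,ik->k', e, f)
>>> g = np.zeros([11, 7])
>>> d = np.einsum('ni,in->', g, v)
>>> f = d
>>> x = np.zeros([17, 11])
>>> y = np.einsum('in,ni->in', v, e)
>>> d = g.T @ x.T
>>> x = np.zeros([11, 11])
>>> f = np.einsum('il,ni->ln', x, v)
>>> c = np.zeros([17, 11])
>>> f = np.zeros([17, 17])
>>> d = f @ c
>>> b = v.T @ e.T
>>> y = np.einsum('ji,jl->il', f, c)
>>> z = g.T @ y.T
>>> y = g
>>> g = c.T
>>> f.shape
(17, 17)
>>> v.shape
(7, 11)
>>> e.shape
(11, 7)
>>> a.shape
(11,)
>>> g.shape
(11, 17)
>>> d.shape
(17, 11)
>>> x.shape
(11, 11)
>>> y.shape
(11, 7)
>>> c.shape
(17, 11)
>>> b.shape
(11, 11)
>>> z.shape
(7, 17)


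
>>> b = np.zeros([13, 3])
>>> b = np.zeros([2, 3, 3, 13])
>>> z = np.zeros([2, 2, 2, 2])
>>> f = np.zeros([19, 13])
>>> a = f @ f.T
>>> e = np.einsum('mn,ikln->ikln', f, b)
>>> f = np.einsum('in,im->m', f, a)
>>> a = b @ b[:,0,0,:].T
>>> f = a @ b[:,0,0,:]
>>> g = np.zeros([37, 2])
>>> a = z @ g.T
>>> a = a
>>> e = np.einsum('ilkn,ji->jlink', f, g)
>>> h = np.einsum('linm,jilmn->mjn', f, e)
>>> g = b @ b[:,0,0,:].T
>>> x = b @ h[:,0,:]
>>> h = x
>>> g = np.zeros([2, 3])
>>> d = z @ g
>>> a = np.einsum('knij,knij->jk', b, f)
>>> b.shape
(2, 3, 3, 13)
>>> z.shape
(2, 2, 2, 2)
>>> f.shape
(2, 3, 3, 13)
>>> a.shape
(13, 2)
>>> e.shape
(37, 3, 2, 13, 3)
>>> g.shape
(2, 3)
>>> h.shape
(2, 3, 3, 3)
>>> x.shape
(2, 3, 3, 3)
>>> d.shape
(2, 2, 2, 3)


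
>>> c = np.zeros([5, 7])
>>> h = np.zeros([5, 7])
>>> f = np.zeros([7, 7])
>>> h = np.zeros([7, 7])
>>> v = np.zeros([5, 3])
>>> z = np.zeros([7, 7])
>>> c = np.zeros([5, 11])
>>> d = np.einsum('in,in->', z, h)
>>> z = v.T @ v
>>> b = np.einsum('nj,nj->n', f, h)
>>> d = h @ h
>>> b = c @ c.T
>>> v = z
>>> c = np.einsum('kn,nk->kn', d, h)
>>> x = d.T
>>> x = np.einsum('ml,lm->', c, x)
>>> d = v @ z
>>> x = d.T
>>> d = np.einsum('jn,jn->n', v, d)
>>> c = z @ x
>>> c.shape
(3, 3)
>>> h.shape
(7, 7)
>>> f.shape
(7, 7)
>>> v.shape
(3, 3)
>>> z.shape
(3, 3)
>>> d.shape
(3,)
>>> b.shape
(5, 5)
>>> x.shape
(3, 3)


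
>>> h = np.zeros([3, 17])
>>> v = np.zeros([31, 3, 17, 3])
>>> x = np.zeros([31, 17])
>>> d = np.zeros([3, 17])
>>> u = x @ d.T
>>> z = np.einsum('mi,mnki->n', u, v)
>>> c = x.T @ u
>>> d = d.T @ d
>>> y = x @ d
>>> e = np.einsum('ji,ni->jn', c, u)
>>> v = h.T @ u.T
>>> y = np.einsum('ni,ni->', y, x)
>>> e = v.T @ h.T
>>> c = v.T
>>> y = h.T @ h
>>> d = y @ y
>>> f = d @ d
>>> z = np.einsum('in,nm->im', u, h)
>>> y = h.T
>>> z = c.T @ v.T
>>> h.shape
(3, 17)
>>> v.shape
(17, 31)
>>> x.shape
(31, 17)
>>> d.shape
(17, 17)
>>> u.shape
(31, 3)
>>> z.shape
(17, 17)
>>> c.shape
(31, 17)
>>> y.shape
(17, 3)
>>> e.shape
(31, 3)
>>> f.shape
(17, 17)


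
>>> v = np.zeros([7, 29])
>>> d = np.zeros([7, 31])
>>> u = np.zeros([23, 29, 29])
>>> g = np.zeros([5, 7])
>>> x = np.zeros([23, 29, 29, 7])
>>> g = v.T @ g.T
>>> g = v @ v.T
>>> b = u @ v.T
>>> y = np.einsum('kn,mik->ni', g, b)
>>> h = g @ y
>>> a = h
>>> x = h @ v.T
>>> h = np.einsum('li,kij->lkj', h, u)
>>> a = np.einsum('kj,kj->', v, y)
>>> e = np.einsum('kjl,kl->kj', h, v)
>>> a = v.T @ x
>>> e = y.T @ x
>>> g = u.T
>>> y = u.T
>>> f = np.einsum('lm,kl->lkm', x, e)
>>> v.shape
(7, 29)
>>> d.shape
(7, 31)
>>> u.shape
(23, 29, 29)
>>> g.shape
(29, 29, 23)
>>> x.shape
(7, 7)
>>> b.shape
(23, 29, 7)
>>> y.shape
(29, 29, 23)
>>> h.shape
(7, 23, 29)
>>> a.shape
(29, 7)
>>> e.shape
(29, 7)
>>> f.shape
(7, 29, 7)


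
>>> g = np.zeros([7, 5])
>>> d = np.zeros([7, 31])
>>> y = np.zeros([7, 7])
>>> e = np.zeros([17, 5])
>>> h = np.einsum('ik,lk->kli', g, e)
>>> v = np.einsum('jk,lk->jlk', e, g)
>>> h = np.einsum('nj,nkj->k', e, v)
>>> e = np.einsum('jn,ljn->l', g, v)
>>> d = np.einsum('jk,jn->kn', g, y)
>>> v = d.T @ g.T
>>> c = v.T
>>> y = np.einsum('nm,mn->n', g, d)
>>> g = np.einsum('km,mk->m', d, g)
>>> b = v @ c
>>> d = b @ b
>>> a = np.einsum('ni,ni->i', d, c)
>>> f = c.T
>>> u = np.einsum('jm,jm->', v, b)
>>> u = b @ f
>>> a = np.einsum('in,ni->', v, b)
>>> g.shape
(7,)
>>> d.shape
(7, 7)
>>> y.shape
(7,)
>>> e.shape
(17,)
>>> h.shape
(7,)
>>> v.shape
(7, 7)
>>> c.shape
(7, 7)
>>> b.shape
(7, 7)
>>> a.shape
()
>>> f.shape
(7, 7)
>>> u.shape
(7, 7)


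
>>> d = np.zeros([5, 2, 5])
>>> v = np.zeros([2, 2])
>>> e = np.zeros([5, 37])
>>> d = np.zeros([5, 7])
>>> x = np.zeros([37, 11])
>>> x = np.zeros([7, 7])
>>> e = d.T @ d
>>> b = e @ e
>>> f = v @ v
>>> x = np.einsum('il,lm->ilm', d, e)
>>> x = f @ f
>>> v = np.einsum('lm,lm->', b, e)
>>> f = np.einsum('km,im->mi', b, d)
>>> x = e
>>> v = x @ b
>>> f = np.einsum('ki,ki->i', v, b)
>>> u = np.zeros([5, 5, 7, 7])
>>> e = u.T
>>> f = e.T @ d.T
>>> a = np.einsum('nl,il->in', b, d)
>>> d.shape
(5, 7)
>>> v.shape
(7, 7)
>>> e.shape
(7, 7, 5, 5)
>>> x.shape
(7, 7)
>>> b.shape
(7, 7)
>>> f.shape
(5, 5, 7, 5)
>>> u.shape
(5, 5, 7, 7)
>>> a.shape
(5, 7)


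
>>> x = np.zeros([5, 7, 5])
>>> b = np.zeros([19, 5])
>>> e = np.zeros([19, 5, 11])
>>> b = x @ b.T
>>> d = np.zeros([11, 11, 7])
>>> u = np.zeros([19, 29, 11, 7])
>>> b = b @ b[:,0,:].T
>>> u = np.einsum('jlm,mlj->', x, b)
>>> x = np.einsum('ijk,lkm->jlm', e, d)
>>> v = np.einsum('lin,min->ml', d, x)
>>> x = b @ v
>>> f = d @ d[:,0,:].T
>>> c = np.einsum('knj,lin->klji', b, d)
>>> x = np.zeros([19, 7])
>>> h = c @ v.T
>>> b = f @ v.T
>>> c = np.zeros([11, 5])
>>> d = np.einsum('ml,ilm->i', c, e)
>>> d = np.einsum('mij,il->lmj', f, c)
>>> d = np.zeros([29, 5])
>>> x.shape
(19, 7)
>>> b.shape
(11, 11, 5)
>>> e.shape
(19, 5, 11)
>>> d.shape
(29, 5)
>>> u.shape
()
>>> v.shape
(5, 11)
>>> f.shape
(11, 11, 11)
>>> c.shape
(11, 5)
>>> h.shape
(5, 11, 5, 5)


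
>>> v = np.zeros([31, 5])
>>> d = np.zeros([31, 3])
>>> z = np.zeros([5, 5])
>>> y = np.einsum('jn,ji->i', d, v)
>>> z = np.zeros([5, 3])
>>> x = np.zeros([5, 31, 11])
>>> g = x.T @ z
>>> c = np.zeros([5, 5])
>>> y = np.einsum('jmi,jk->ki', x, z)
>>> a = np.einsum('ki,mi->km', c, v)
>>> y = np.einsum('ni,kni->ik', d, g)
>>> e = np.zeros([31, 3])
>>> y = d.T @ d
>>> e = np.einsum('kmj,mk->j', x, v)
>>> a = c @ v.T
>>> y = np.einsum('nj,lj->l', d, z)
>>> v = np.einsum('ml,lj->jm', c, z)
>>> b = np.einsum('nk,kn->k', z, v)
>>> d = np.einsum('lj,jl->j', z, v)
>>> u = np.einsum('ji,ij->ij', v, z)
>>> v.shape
(3, 5)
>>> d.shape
(3,)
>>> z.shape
(5, 3)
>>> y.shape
(5,)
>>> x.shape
(5, 31, 11)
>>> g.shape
(11, 31, 3)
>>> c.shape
(5, 5)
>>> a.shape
(5, 31)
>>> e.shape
(11,)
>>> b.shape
(3,)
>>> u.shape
(5, 3)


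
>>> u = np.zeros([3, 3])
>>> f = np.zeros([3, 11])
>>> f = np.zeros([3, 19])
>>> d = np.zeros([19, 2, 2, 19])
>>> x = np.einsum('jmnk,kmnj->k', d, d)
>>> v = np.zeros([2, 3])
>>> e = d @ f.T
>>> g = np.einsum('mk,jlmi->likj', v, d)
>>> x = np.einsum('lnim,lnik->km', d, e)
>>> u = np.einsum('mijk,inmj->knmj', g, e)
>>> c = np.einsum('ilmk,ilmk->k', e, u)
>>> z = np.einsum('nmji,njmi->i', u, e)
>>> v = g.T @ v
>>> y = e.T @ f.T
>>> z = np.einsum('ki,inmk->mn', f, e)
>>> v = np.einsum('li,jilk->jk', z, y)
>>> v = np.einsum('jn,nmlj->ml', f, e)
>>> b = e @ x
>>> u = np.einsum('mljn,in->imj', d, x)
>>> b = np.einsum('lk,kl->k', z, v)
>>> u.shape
(3, 19, 2)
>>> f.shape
(3, 19)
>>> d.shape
(19, 2, 2, 19)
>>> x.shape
(3, 19)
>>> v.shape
(2, 2)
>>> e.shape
(19, 2, 2, 3)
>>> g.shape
(2, 19, 3, 19)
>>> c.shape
(3,)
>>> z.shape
(2, 2)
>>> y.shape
(3, 2, 2, 3)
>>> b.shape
(2,)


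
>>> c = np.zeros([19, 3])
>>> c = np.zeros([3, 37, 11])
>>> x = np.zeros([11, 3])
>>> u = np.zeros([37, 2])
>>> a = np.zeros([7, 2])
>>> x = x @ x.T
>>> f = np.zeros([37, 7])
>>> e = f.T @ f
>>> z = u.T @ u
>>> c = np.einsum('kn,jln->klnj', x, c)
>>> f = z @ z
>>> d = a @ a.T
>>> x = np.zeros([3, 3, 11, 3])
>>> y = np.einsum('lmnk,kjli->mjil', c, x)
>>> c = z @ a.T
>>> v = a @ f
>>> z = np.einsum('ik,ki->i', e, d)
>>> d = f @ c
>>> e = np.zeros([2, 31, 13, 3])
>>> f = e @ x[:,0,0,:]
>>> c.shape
(2, 7)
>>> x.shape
(3, 3, 11, 3)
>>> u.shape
(37, 2)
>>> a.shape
(7, 2)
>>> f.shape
(2, 31, 13, 3)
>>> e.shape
(2, 31, 13, 3)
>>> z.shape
(7,)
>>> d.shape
(2, 7)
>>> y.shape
(37, 3, 3, 11)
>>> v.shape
(7, 2)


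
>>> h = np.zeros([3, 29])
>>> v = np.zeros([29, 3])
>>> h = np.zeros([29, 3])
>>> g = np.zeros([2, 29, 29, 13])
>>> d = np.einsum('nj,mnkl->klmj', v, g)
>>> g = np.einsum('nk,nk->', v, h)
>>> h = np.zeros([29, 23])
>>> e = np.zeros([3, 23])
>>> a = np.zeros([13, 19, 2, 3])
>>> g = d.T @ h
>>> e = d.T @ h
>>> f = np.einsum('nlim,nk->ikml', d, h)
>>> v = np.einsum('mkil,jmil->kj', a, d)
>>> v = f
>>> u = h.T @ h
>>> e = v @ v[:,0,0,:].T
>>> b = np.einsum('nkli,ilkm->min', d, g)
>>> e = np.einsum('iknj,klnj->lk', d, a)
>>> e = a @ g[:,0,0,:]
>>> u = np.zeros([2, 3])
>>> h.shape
(29, 23)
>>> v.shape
(2, 23, 3, 13)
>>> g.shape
(3, 2, 13, 23)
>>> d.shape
(29, 13, 2, 3)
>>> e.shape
(13, 19, 2, 23)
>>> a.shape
(13, 19, 2, 3)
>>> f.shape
(2, 23, 3, 13)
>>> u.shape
(2, 3)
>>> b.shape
(23, 3, 29)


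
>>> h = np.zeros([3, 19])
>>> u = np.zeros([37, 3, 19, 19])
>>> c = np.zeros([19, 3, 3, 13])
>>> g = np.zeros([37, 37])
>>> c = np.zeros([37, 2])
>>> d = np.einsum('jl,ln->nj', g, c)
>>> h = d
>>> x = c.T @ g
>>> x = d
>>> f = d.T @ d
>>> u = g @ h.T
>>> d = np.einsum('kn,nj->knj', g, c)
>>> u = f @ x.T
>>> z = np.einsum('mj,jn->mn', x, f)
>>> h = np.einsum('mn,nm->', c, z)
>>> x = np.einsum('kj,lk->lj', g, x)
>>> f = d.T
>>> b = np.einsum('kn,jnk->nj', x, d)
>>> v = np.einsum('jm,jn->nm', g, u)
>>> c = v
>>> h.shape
()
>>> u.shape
(37, 2)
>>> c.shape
(2, 37)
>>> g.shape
(37, 37)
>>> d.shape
(37, 37, 2)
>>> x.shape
(2, 37)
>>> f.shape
(2, 37, 37)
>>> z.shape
(2, 37)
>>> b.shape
(37, 37)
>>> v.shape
(2, 37)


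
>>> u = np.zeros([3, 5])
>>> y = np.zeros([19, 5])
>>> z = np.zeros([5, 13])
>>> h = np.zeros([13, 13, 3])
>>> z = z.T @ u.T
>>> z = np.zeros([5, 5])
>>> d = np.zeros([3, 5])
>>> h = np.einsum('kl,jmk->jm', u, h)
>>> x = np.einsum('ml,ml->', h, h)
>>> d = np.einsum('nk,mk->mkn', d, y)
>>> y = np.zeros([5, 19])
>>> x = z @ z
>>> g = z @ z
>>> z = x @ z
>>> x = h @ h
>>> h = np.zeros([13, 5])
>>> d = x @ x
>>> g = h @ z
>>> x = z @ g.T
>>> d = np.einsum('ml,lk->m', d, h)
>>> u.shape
(3, 5)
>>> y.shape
(5, 19)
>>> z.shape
(5, 5)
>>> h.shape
(13, 5)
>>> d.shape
(13,)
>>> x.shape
(5, 13)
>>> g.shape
(13, 5)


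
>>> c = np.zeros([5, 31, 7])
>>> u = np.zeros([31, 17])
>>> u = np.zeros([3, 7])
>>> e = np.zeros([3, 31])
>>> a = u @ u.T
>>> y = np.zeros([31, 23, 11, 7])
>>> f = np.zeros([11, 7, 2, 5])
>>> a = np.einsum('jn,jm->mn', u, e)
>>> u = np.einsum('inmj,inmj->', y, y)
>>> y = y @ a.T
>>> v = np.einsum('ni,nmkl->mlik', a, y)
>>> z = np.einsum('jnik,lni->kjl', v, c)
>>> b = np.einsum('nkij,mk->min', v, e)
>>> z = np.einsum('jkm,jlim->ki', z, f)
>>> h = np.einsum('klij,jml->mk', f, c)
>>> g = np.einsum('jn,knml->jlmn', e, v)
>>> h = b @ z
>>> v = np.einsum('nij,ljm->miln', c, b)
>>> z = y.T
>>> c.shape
(5, 31, 7)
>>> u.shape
()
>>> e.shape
(3, 31)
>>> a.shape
(31, 7)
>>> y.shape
(31, 23, 11, 31)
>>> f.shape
(11, 7, 2, 5)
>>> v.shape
(23, 31, 3, 5)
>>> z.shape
(31, 11, 23, 31)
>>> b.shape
(3, 7, 23)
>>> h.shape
(3, 7, 2)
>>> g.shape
(3, 11, 7, 31)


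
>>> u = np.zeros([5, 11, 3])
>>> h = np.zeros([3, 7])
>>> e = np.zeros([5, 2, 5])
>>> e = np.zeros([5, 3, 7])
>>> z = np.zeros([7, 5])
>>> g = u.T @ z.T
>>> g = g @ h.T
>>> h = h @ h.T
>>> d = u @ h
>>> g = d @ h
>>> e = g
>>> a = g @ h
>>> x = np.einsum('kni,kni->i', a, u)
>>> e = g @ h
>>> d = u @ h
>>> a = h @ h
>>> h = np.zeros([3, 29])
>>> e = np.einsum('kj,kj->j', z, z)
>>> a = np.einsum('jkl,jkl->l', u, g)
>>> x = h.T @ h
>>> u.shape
(5, 11, 3)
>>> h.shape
(3, 29)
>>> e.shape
(5,)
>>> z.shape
(7, 5)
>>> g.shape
(5, 11, 3)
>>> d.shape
(5, 11, 3)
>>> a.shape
(3,)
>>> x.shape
(29, 29)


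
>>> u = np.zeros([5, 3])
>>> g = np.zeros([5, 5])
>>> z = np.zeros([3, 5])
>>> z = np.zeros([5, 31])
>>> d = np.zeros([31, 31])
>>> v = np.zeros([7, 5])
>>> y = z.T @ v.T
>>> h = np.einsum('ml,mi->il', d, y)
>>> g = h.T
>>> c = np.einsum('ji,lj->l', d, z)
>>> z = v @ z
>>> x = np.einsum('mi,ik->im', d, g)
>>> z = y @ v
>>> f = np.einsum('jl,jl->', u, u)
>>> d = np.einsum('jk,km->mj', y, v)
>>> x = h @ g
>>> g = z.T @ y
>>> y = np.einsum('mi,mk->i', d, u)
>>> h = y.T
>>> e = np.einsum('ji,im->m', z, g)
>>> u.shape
(5, 3)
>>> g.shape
(5, 7)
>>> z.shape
(31, 5)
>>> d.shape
(5, 31)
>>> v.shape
(7, 5)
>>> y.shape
(31,)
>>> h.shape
(31,)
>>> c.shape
(5,)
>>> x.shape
(7, 7)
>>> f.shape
()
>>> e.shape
(7,)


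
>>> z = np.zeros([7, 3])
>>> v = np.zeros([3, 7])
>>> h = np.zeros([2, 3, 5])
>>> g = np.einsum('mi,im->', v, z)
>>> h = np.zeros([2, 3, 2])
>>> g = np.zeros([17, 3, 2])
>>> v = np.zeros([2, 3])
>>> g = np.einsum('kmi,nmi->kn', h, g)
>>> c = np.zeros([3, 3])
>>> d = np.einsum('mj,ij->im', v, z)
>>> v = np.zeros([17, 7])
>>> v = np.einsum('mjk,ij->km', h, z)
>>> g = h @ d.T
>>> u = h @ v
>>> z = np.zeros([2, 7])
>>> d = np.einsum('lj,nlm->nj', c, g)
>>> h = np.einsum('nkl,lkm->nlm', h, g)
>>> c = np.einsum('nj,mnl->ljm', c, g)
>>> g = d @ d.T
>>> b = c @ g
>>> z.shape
(2, 7)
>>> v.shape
(2, 2)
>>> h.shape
(2, 2, 7)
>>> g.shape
(2, 2)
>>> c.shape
(7, 3, 2)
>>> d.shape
(2, 3)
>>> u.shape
(2, 3, 2)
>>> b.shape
(7, 3, 2)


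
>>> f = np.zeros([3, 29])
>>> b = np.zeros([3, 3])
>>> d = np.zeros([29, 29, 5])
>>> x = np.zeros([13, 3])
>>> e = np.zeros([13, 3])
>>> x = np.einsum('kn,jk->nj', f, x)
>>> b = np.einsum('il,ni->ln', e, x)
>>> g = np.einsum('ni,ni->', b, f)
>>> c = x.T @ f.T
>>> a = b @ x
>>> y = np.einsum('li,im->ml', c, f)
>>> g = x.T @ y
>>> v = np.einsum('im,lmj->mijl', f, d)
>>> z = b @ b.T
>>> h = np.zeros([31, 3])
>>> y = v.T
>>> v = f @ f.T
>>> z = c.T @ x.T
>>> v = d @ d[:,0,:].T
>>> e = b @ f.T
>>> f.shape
(3, 29)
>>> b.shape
(3, 29)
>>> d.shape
(29, 29, 5)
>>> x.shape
(29, 13)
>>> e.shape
(3, 3)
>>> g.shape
(13, 13)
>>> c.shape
(13, 3)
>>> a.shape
(3, 13)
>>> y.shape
(29, 5, 3, 29)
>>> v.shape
(29, 29, 29)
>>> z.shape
(3, 29)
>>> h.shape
(31, 3)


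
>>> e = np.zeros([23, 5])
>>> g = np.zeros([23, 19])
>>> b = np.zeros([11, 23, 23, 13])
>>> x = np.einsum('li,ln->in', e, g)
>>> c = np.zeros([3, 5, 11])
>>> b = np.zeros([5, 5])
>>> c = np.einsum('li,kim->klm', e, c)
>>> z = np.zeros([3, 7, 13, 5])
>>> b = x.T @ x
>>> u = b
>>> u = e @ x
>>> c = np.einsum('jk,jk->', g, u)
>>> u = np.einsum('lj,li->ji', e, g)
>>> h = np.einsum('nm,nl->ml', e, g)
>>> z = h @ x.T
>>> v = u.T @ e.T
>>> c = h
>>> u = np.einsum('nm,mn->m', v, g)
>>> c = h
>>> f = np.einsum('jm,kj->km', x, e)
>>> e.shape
(23, 5)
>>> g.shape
(23, 19)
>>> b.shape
(19, 19)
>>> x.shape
(5, 19)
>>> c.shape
(5, 19)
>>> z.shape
(5, 5)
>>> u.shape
(23,)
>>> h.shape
(5, 19)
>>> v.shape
(19, 23)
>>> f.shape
(23, 19)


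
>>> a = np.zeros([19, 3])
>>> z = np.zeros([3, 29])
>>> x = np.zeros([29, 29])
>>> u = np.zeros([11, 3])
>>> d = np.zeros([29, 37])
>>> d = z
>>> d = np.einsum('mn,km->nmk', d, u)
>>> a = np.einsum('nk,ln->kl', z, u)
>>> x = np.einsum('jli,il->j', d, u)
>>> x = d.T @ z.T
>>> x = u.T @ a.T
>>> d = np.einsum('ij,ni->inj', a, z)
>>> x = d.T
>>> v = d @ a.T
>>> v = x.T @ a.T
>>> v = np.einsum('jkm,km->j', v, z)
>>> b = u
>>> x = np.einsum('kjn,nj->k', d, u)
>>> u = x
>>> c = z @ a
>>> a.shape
(29, 11)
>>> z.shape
(3, 29)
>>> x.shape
(29,)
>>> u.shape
(29,)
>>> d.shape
(29, 3, 11)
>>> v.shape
(29,)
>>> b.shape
(11, 3)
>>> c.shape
(3, 11)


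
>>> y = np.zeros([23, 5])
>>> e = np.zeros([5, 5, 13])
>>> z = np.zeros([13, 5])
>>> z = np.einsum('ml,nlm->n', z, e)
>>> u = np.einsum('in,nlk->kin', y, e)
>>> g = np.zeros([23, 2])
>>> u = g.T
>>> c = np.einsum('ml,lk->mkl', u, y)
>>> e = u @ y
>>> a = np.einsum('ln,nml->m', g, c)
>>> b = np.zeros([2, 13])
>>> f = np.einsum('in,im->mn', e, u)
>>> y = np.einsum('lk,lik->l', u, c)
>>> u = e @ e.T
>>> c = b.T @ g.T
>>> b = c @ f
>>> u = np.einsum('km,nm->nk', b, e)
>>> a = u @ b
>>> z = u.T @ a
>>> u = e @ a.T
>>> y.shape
(2,)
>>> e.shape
(2, 5)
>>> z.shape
(13, 5)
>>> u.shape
(2, 2)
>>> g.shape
(23, 2)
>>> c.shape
(13, 23)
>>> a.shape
(2, 5)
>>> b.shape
(13, 5)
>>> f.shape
(23, 5)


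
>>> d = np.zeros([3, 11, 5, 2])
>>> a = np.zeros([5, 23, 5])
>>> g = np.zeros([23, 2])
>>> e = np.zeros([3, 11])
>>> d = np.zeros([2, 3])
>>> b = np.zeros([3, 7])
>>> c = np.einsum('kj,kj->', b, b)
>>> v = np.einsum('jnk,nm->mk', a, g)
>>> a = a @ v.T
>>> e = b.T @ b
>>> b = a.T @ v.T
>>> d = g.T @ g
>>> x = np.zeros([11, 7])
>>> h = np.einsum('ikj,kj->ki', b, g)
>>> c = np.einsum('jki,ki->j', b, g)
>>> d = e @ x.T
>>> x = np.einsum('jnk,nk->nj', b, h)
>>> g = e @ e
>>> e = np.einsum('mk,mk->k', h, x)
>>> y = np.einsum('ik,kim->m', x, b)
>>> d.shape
(7, 11)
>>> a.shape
(5, 23, 2)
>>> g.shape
(7, 7)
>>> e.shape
(2,)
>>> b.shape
(2, 23, 2)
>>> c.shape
(2,)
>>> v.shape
(2, 5)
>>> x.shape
(23, 2)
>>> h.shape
(23, 2)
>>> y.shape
(2,)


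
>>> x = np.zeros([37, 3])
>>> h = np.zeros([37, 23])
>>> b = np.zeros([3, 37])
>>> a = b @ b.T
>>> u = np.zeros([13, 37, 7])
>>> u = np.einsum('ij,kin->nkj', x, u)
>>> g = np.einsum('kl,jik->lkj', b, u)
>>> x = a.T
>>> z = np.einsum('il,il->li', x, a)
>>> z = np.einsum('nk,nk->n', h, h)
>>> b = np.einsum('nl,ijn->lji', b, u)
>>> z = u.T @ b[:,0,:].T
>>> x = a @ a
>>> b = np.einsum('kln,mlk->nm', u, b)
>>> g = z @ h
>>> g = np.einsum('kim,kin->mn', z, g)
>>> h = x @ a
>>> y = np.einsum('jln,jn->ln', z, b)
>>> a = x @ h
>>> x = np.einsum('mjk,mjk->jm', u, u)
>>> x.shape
(13, 7)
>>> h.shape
(3, 3)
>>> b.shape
(3, 37)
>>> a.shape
(3, 3)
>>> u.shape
(7, 13, 3)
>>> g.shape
(37, 23)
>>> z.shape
(3, 13, 37)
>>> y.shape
(13, 37)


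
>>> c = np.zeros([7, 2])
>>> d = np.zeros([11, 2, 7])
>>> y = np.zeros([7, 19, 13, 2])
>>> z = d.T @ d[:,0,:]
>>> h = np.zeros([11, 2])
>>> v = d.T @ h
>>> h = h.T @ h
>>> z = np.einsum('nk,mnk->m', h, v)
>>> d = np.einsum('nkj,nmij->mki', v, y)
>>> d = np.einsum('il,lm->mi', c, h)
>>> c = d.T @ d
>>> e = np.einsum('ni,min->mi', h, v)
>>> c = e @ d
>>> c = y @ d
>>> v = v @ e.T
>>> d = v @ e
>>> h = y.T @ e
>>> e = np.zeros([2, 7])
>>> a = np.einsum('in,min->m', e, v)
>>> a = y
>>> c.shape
(7, 19, 13, 7)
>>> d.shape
(7, 2, 2)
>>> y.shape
(7, 19, 13, 2)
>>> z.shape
(7,)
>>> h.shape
(2, 13, 19, 2)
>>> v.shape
(7, 2, 7)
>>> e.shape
(2, 7)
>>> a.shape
(7, 19, 13, 2)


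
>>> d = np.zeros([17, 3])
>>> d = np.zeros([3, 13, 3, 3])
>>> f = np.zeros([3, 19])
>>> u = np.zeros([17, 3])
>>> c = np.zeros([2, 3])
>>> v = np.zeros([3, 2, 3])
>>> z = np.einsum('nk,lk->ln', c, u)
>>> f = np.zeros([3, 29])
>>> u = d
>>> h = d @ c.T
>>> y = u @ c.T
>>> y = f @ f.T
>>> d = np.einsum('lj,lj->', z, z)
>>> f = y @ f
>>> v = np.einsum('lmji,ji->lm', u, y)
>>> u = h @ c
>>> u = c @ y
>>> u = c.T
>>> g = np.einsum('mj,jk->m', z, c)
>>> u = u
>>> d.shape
()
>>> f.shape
(3, 29)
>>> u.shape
(3, 2)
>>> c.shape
(2, 3)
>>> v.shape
(3, 13)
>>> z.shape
(17, 2)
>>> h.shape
(3, 13, 3, 2)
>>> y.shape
(3, 3)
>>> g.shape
(17,)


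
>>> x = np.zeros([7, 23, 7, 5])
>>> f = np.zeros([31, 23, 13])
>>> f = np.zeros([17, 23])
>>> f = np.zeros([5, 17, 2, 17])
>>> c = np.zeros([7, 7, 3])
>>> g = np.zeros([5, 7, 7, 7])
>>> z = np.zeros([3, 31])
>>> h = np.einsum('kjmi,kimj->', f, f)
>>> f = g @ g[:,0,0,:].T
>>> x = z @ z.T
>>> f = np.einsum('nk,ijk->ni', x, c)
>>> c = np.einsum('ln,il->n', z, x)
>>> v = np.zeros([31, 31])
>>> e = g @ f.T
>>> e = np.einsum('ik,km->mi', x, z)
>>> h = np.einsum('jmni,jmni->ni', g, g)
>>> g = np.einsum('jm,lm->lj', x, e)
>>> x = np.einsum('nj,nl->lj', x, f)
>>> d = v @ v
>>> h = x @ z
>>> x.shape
(7, 3)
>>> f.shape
(3, 7)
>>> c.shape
(31,)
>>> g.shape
(31, 3)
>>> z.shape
(3, 31)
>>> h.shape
(7, 31)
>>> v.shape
(31, 31)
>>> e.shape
(31, 3)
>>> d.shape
(31, 31)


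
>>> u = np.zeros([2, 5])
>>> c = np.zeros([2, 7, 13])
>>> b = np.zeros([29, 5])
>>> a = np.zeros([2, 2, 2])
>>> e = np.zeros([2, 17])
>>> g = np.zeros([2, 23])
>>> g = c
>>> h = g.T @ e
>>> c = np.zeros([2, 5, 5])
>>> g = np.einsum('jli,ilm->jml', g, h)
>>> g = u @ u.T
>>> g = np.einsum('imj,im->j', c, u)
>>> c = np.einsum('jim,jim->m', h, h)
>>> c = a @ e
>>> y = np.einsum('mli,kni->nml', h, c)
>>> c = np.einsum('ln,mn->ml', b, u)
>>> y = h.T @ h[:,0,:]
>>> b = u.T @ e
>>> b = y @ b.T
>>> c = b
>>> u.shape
(2, 5)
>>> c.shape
(17, 7, 5)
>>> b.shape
(17, 7, 5)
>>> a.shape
(2, 2, 2)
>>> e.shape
(2, 17)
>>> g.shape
(5,)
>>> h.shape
(13, 7, 17)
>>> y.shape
(17, 7, 17)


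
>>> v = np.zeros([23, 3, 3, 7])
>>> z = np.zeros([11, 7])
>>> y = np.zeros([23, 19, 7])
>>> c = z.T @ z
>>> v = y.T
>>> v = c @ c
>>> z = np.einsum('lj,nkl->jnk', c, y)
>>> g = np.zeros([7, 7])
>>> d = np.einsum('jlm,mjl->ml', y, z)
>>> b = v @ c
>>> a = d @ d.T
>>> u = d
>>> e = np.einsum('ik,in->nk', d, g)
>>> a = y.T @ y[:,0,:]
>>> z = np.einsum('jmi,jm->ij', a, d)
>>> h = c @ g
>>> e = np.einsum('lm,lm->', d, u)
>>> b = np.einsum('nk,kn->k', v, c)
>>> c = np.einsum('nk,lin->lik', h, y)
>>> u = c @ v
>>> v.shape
(7, 7)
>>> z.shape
(7, 7)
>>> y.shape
(23, 19, 7)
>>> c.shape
(23, 19, 7)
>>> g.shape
(7, 7)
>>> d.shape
(7, 19)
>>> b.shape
(7,)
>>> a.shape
(7, 19, 7)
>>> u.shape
(23, 19, 7)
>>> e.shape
()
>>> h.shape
(7, 7)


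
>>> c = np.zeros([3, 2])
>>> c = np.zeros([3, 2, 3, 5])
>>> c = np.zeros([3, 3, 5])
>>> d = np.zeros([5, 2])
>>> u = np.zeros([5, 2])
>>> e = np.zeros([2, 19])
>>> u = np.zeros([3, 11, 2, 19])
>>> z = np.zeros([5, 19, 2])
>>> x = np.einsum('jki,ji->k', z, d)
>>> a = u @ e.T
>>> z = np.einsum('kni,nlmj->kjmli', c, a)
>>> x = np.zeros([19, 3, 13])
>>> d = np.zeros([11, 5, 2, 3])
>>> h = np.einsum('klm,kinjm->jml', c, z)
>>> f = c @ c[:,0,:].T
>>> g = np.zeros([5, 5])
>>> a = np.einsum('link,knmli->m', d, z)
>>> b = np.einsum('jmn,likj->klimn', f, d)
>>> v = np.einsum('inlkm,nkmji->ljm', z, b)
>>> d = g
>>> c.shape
(3, 3, 5)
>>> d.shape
(5, 5)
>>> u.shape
(3, 11, 2, 19)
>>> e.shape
(2, 19)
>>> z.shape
(3, 2, 2, 11, 5)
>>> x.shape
(19, 3, 13)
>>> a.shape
(2,)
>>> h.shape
(11, 5, 3)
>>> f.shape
(3, 3, 3)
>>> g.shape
(5, 5)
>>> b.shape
(2, 11, 5, 3, 3)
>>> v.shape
(2, 3, 5)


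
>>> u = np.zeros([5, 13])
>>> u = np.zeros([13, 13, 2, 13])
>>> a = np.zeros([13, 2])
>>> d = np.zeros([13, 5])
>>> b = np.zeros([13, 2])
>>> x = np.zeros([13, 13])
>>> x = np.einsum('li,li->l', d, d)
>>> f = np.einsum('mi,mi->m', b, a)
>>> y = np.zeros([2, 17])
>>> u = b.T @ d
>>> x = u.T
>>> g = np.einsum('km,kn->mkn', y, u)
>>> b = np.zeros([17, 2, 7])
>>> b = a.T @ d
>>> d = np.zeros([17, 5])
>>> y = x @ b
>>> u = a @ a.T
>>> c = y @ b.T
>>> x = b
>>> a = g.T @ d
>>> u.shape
(13, 13)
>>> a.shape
(5, 2, 5)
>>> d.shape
(17, 5)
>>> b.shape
(2, 5)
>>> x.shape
(2, 5)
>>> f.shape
(13,)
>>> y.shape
(5, 5)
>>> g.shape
(17, 2, 5)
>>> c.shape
(5, 2)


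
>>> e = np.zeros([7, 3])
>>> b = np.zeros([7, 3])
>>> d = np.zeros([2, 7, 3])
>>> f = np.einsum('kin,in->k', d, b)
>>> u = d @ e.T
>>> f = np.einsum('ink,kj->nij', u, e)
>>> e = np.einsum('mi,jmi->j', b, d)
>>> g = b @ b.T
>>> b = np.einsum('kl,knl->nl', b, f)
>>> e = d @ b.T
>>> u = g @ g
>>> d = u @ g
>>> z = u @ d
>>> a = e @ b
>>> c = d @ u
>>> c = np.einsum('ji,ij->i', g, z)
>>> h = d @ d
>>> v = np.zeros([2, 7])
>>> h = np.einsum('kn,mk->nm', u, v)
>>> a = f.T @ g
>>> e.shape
(2, 7, 2)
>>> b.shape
(2, 3)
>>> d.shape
(7, 7)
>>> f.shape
(7, 2, 3)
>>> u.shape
(7, 7)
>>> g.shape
(7, 7)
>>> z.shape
(7, 7)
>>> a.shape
(3, 2, 7)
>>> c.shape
(7,)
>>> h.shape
(7, 2)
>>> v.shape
(2, 7)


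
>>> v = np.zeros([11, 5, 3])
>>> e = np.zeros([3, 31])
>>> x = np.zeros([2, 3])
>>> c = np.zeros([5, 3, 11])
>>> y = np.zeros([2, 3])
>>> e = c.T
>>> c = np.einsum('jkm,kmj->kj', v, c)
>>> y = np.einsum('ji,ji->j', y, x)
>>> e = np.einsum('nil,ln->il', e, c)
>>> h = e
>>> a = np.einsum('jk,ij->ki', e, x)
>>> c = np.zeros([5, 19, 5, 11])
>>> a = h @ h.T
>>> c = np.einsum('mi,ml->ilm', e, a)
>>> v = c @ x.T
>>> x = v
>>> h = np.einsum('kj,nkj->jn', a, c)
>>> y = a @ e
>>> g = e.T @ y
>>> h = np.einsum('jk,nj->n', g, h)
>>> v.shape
(5, 3, 2)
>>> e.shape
(3, 5)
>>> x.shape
(5, 3, 2)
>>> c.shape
(5, 3, 3)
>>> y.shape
(3, 5)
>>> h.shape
(3,)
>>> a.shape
(3, 3)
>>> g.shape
(5, 5)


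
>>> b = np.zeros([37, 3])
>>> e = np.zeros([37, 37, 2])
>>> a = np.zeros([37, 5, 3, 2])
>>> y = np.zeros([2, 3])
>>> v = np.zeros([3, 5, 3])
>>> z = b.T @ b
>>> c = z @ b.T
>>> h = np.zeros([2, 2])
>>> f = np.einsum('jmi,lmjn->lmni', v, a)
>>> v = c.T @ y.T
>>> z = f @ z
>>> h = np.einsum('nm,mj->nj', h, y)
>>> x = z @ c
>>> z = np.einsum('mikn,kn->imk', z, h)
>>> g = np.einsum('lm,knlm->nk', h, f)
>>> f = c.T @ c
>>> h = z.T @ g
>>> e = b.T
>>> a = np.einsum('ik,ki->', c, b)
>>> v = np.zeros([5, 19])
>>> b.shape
(37, 3)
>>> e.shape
(3, 37)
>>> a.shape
()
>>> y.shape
(2, 3)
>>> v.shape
(5, 19)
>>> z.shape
(5, 37, 2)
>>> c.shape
(3, 37)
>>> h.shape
(2, 37, 37)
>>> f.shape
(37, 37)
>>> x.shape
(37, 5, 2, 37)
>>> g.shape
(5, 37)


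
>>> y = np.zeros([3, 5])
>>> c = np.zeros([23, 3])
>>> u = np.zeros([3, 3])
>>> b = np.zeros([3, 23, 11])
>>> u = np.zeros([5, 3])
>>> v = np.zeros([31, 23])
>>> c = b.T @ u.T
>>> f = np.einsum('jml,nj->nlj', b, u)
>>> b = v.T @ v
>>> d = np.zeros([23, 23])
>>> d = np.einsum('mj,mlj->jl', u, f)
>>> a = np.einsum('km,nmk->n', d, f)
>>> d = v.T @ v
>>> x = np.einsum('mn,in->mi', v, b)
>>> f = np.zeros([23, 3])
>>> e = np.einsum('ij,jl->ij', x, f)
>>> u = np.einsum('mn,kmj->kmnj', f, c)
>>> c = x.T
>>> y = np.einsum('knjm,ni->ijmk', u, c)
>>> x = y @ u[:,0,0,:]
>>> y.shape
(31, 3, 5, 11)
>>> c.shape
(23, 31)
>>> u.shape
(11, 23, 3, 5)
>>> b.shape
(23, 23)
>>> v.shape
(31, 23)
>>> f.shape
(23, 3)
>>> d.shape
(23, 23)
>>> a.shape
(5,)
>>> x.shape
(31, 3, 5, 5)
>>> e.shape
(31, 23)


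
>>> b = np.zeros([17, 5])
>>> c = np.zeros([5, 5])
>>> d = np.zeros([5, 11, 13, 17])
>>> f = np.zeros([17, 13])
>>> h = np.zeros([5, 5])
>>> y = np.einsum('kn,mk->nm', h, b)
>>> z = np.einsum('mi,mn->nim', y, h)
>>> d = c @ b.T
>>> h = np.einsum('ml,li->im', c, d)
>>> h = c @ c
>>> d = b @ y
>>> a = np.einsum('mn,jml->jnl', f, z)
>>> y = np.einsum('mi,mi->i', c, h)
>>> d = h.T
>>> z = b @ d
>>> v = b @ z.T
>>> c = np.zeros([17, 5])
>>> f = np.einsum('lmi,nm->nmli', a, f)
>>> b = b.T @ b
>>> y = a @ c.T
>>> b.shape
(5, 5)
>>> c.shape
(17, 5)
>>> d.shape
(5, 5)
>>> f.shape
(17, 13, 5, 5)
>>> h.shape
(5, 5)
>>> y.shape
(5, 13, 17)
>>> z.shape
(17, 5)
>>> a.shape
(5, 13, 5)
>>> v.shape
(17, 17)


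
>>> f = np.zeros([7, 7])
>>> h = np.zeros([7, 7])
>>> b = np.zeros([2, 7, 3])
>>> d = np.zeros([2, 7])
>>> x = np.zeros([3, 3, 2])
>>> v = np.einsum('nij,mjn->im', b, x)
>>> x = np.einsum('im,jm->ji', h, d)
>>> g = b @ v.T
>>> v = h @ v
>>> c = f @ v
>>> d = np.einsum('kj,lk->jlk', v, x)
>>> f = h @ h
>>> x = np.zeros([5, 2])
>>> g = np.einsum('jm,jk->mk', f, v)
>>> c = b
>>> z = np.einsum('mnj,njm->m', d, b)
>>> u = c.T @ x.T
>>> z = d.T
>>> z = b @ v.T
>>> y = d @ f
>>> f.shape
(7, 7)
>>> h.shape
(7, 7)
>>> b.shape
(2, 7, 3)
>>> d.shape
(3, 2, 7)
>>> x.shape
(5, 2)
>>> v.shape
(7, 3)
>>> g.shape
(7, 3)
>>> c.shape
(2, 7, 3)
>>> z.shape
(2, 7, 7)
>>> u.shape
(3, 7, 5)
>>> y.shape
(3, 2, 7)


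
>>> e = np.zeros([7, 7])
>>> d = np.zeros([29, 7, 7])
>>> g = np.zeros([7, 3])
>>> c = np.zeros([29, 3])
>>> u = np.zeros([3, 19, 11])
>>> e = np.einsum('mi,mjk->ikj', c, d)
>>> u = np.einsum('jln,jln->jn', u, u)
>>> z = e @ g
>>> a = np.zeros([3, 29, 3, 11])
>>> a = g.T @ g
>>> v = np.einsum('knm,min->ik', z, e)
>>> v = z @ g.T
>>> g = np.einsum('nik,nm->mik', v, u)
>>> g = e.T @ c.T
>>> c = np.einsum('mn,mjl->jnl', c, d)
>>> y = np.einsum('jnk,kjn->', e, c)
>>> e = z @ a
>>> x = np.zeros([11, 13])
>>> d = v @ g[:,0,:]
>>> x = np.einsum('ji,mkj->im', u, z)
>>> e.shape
(3, 7, 3)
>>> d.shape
(3, 7, 29)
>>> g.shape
(7, 7, 29)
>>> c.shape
(7, 3, 7)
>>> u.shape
(3, 11)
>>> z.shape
(3, 7, 3)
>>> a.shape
(3, 3)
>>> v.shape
(3, 7, 7)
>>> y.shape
()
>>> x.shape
(11, 3)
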